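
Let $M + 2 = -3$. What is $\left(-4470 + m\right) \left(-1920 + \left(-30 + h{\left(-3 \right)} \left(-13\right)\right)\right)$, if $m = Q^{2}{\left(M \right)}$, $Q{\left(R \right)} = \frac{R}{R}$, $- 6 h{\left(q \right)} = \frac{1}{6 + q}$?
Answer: $\frac{156803803}{18} \approx 8.7113 \cdot 10^{6}$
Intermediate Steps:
$h{\left(q \right)} = - \frac{1}{6 \left(6 + q\right)}$
$M = -5$ ($M = -2 - 3 = -5$)
$Q{\left(R \right)} = 1$
$m = 1$ ($m = 1^{2} = 1$)
$\left(-4470 + m\right) \left(-1920 + \left(-30 + h{\left(-3 \right)} \left(-13\right)\right)\right) = \left(-4470 + 1\right) \left(-1920 - \left(30 - - \frac{1}{36 + 6 \left(-3\right)} \left(-13\right)\right)\right) = - 4469 \left(-1920 - \left(30 - - \frac{1}{36 - 18} \left(-13\right)\right)\right) = - 4469 \left(-1920 - \left(30 - - \frac{1}{18} \left(-13\right)\right)\right) = - 4469 \left(-1920 - \left(30 - \left(-1\right) \frac{1}{18} \left(-13\right)\right)\right) = - 4469 \left(-1920 - \frac{527}{18}\right) = \left(-4469\right) \left(- \frac{35087}{18}\right) = \frac{156803803}{18}$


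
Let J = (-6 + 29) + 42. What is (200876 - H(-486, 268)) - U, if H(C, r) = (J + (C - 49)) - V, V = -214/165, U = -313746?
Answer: 84989966/165 ≈ 5.1509e+5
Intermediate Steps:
J = 65 (J = 23 + 42 = 65)
V = -214/165 (V = -214*1/165 = -214/165 ≈ -1.2970)
H(C, r) = 2854/165 + C (H(C, r) = (65 + (C - 49)) - 1*(-214/165) = (65 + (-49 + C)) + 214/165 = (16 + C) + 214/165 = 2854/165 + C)
(200876 - H(-486, 268)) - U = (200876 - (2854/165 - 486)) - 1*(-313746) = (200876 - 1*(-77336/165)) + 313746 = (200876 + 77336/165) + 313746 = 33221876/165 + 313746 = 84989966/165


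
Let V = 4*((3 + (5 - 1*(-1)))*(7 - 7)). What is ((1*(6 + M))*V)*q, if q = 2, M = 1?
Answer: 0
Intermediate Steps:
V = 0 (V = 4*((3 + (5 + 1))*0) = 4*((3 + 6)*0) = 4*(9*0) = 4*0 = 0)
((1*(6 + M))*V)*q = ((1*(6 + 1))*0)*2 = ((1*7)*0)*2 = (7*0)*2 = 0*2 = 0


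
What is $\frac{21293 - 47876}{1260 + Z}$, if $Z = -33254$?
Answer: $\frac{26583}{31994} \approx 0.83087$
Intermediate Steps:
$\frac{21293 - 47876}{1260 + Z} = \frac{21293 - 47876}{1260 - 33254} = - \frac{26583}{-31994} = \left(-26583\right) \left(- \frac{1}{31994}\right) = \frac{26583}{31994}$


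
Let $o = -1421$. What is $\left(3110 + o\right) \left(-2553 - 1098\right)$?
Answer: $-6166539$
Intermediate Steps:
$\left(3110 + o\right) \left(-2553 - 1098\right) = \left(3110 - 1421\right) \left(-2553 - 1098\right) = 1689 \left(-3651\right) = -6166539$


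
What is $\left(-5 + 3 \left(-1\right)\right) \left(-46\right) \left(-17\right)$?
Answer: $-6256$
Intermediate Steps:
$\left(-5 + 3 \left(-1\right)\right) \left(-46\right) \left(-17\right) = \left(-5 - 3\right) \left(-46\right) \left(-17\right) = \left(-8\right) \left(-46\right) \left(-17\right) = 368 \left(-17\right) = -6256$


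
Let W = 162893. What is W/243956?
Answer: 162893/243956 ≈ 0.66772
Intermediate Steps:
W/243956 = 162893/243956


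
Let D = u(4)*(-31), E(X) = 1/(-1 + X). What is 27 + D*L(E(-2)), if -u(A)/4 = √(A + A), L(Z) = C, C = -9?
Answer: 27 - 2232*√2 ≈ -3129.5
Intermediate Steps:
L(Z) = -9
u(A) = -4*√2*√A (u(A) = -4*√(A + A) = -4*√2*√A)
D = 248*√2 (D = -4*√2*√4*(-31) = -4*√2*2*(-31) = -8*√2*(-31) = 248*√2 ≈ 350.73)
27 + D*L(E(-2)) = 27 + (248*√2)*(-9) = 27 - 2232*√2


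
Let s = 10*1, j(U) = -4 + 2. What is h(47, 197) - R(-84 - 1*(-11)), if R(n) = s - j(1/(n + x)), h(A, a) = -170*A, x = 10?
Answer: -8002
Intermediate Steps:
j(U) = -2
s = 10
R(n) = 12 (R(n) = 10 - 1*(-2) = 10 + 2 = 12)
h(47, 197) - R(-84 - 1*(-11)) = -170*47 - 1*12 = -7990 - 12 = -8002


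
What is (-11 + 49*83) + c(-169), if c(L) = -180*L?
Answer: 34476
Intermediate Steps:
(-11 + 49*83) + c(-169) = (-11 + 49*83) - 180*(-169) = (-11 + 4067) + 30420 = 4056 + 30420 = 34476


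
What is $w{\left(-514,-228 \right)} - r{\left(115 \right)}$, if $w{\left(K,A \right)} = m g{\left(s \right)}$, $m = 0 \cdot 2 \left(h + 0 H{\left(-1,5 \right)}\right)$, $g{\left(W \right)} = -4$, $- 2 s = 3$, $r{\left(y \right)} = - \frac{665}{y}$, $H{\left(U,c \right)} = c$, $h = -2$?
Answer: $\frac{133}{23} \approx 5.7826$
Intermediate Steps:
$s = - \frac{3}{2}$ ($s = \left(- \frac{1}{2}\right) 3 = - \frac{3}{2} \approx -1.5$)
$m = 0$ ($m = 0 \cdot 2 \left(-2 + 0 \cdot 5\right) = 0 \left(-2 + 0\right) = 0 \left(-2\right) = 0$)
$w{\left(K,A \right)} = 0$ ($w{\left(K,A \right)} = 0 \left(-4\right) = 0$)
$w{\left(-514,-228 \right)} - r{\left(115 \right)} = 0 - - \frac{665}{115} = 0 - \left(-665\right) \frac{1}{115} = 0 - - \frac{133}{23} = 0 + \frac{133}{23} = \frac{133}{23}$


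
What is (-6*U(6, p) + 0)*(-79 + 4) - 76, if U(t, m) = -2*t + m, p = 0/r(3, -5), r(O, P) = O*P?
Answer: -5476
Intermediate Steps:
p = 0 (p = 0/((3*(-5))) = 0/(-15) = 0*(-1/15) = 0)
U(t, m) = m - 2*t
(-6*U(6, p) + 0)*(-79 + 4) - 76 = (-6*(0 - 2*6) + 0)*(-79 + 4) - 76 = (-6*(0 - 12) + 0)*(-75) - 76 = (-6*(-12) + 0)*(-75) - 76 = (72 + 0)*(-75) - 76 = 72*(-75) - 76 = -5400 - 76 = -5476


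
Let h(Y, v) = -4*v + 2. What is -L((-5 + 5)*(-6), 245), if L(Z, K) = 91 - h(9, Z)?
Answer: -89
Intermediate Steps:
h(Y, v) = 2 - 4*v
L(Z, K) = 89 + 4*Z (L(Z, K) = 91 - (2 - 4*Z) = 91 + (-2 + 4*Z) = 89 + 4*Z)
-L((-5 + 5)*(-6), 245) = -(89 + 4*((-5 + 5)*(-6))) = -(89 + 4*(0*(-6))) = -(89 + 4*0) = -(89 + 0) = -1*89 = -89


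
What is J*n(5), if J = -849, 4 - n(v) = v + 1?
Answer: 1698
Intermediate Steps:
n(v) = 3 - v (n(v) = 4 - (v + 1) = 4 - (1 + v) = 4 + (-1 - v) = 3 - v)
J*n(5) = -849*(3 - 1*5) = -849*(3 - 5) = -849*(-2) = 1698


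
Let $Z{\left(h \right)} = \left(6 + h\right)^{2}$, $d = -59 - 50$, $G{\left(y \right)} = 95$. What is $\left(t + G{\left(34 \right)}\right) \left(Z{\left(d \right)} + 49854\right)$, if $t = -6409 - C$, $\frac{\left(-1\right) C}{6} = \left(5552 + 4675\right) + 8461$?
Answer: $6397831882$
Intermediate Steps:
$d = -109$ ($d = -59 - 50 = -109$)
$C = -112128$ ($C = - 6 \left(\left(5552 + 4675\right) + 8461\right) = - 6 \left(10227 + 8461\right) = \left(-6\right) 18688 = -112128$)
$t = 105719$ ($t = -6409 - -112128 = -6409 + 112128 = 105719$)
$\left(t + G{\left(34 \right)}\right) \left(Z{\left(d \right)} + 49854\right) = \left(105719 + 95\right) \left(\left(6 - 109\right)^{2} + 49854\right) = 105814 \left(\left(-103\right)^{2} + 49854\right) = 105814 \left(10609 + 49854\right) = 105814 \cdot 60463 = 6397831882$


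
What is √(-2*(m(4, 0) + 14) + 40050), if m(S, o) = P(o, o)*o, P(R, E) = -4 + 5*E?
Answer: √40022 ≈ 200.05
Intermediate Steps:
m(S, o) = o*(-4 + 5*o) (m(S, o) = (-4 + 5*o)*o = o*(-4 + 5*o))
√(-2*(m(4, 0) + 14) + 40050) = √(-2*(0*(-4 + 5*0) + 14) + 40050) = √(-2*(0*(-4 + 0) + 14) + 40050) = √(-2*(0*(-4) + 14) + 40050) = √(-2*(0 + 14) + 40050) = √(-2*14 + 40050) = √(-28 + 40050) = √40022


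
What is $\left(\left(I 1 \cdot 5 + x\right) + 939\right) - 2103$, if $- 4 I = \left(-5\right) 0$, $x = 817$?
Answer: $-347$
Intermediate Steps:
$I = 0$ ($I = - \frac{\left(-5\right) 0}{4} = \left(- \frac{1}{4}\right) 0 = 0$)
$\left(\left(I 1 \cdot 5 + x\right) + 939\right) - 2103 = \left(\left(0 \cdot 1 \cdot 5 + 817\right) + 939\right) - 2103 = \left(\left(0 \cdot 5 + 817\right) + 939\right) - 2103 = \left(\left(0 + 817\right) + 939\right) - 2103 = \left(817 + 939\right) - 2103 = 1756 - 2103 = -347$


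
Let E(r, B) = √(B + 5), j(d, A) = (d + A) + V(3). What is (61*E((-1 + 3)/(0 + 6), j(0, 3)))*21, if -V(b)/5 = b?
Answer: 1281*I*√7 ≈ 3389.2*I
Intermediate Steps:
V(b) = -5*b
j(d, A) = -15 + A + d (j(d, A) = (d + A) - 5*3 = (A + d) - 15 = -15 + A + d)
E(r, B) = √(5 + B)
(61*E((-1 + 3)/(0 + 6), j(0, 3)))*21 = (61*√(5 + (-15 + 3 + 0)))*21 = (61*√(5 - 12))*21 = (61*√(-7))*21 = (61*(I*√7))*21 = (61*I*√7)*21 = 1281*I*√7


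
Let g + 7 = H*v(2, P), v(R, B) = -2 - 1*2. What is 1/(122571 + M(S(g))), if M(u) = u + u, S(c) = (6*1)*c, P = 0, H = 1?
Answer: 1/122439 ≈ 8.1673e-6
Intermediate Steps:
v(R, B) = -4 (v(R, B) = -2 - 2 = -4)
g = -11 (g = -7 + 1*(-4) = -7 - 4 = -11)
S(c) = 6*c
M(u) = 2*u
1/(122571 + M(S(g))) = 1/(122571 + 2*(6*(-11))) = 1/(122571 + 2*(-66)) = 1/(122571 - 132) = 1/122439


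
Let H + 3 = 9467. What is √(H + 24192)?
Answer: 2*√8414 ≈ 183.46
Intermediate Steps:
H = 9464 (H = -3 + 9467 = 9464)
√(H + 24192) = √(9464 + 24192) = √33656 = 2*√8414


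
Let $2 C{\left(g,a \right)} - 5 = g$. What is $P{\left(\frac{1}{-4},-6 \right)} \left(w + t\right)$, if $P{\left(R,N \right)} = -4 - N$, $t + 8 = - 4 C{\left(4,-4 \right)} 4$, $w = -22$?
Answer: $-204$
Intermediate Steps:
$C{\left(g,a \right)} = \frac{5}{2} + \frac{g}{2}$
$t = -80$ ($t = -8 + - 4 \left(\frac{5}{2} + \frac{1}{2} \cdot 4\right) 4 = -8 + - 4 \left(\frac{5}{2} + 2\right) 4 = -8 + \left(-4\right) \frac{9}{2} \cdot 4 = -8 - 72 = -80$)
$P{\left(\frac{1}{-4},-6 \right)} \left(w + t\right) = \left(-4 - -6\right) \left(-22 - 80\right) = \left(-4 + 6\right) \left(-102\right) = 2 \left(-102\right) = -204$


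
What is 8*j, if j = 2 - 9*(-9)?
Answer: 664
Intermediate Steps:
j = 83 (j = 2 + 81 = 83)
8*j = 8*83 = 664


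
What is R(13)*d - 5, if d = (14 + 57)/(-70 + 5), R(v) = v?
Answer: -96/5 ≈ -19.200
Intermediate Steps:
d = -71/65 (d = 71/(-65) = 71*(-1/65) = -71/65 ≈ -1.0923)
R(13)*d - 5 = 13*(-71/65) - 5 = -71/5 - 5 = -96/5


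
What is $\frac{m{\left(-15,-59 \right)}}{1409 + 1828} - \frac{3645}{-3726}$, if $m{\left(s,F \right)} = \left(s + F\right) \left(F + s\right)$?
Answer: $\frac{397561}{148902} \approx 2.67$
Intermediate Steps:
$m{\left(s,F \right)} = \left(F + s\right)^{2}$ ($m{\left(s,F \right)} = \left(F + s\right) \left(F + s\right) = \left(F + s\right)^{2}$)
$\frac{m{\left(-15,-59 \right)}}{1409 + 1828} - \frac{3645}{-3726} = \frac{\left(-59 - 15\right)^{2}}{1409 + 1828} - \frac{3645}{-3726} = \frac{\left(-74\right)^{2}}{3237} - - \frac{45}{46} = 5476 \cdot \frac{1}{3237} + \frac{45}{46} = \frac{5476}{3237} + \frac{45}{46} = \frac{397561}{148902}$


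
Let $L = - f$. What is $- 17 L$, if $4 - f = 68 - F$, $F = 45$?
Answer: $-323$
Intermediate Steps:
$f = -19$ ($f = 4 - \left(68 - 45\right) = 4 - 23 = -19$)
$L = 19$ ($L = \left(-1\right) \left(-19\right) = 19$)
$- 17 L = \left(-17\right) 19 = -323$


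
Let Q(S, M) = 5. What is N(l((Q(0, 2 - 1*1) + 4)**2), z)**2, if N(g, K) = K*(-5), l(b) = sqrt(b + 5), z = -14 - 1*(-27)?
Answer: 4225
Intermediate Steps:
z = 13 (z = -14 + 27 = 13)
l(b) = sqrt(5 + b)
N(g, K) = -5*K
N(l((Q(0, 2 - 1*1) + 4)**2), z)**2 = (-5*13)**2 = (-65)**2 = 4225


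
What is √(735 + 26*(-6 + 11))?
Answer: √865 ≈ 29.411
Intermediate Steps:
√(735 + 26*(-6 + 11)) = √(735 + 26*5) = √(735 + 130) = √865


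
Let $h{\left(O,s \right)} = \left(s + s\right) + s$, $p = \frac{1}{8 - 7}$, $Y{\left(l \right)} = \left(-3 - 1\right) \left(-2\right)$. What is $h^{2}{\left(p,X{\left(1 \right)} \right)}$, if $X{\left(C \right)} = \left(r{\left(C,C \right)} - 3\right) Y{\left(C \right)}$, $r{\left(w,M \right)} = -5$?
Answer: $36864$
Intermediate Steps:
$Y{\left(l \right)} = 8$ ($Y{\left(l \right)} = \left(-4\right) \left(-2\right) = 8$)
$X{\left(C \right)} = -64$ ($X{\left(C \right)} = \left(-5 - 3\right) 8 = \left(-8\right) 8 = -64$)
$p = 1$ ($p = 1^{-1} = 1$)
$h{\left(O,s \right)} = 3 s$ ($h{\left(O,s \right)} = 2 s + s = 3 s$)
$h^{2}{\left(p,X{\left(1 \right)} \right)} = \left(3 \left(-64\right)\right)^{2} = \left(-192\right)^{2} = 36864$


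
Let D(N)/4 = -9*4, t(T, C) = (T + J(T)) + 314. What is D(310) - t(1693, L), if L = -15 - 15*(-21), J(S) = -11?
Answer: -2140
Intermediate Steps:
L = 300 (L = -15 + 315 = 300)
t(T, C) = 303 + T (t(T, C) = (T - 11) + 314 = (-11 + T) + 314 = 303 + T)
D(N) = -144 (D(N) = 4*(-9*4) = 4*(-36) = -144)
D(310) - t(1693, L) = -144 - (303 + 1693) = -144 - 1*1996 = -144 - 1996 = -2140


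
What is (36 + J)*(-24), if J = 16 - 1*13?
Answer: -936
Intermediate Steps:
J = 3 (J = 16 - 13 = 3)
(36 + J)*(-24) = (36 + 3)*(-24) = 39*(-24) = -936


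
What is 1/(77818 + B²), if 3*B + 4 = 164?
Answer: 9/725962 ≈ 1.2397e-5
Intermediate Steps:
B = 160/3 (B = -4/3 + (⅓)*164 = -4/3 + 164/3 = 160/3 ≈ 53.333)
1/(77818 + B²) = 1/(77818 + (160/3)²) = 1/(77818 + 25600/9) = 1/(725962/9) = 9/725962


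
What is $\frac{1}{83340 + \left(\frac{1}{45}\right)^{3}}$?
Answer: $\frac{91125}{7594357501} \approx 1.1999 \cdot 10^{-5}$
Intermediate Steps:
$\frac{1}{83340 + \left(\frac{1}{45}\right)^{3}} = \frac{1}{83340 + \frac{1}{91125}} = \frac{1}{\frac{7594357501}{91125}} = \frac{91125}{7594357501}$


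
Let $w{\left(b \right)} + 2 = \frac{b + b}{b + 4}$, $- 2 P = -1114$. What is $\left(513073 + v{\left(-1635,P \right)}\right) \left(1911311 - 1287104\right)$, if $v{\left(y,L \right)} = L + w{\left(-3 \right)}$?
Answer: $320606447754$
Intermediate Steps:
$P = 557$ ($P = \left(- \frac{1}{2}\right) \left(-1114\right) = 557$)
$w{\left(b \right)} = -2 + \frac{2 b}{4 + b}$ ($w{\left(b \right)} = -2 + \frac{b + b}{b + 4} = -2 + \frac{2 b}{4 + b}$)
$v{\left(y,L \right)} = -8 + L$ ($v{\left(y,L \right)} = L - \frac{8}{4 - 3} = L - \frac{8}{1} = L - 8 = -8 + L$)
$\left(513073 + v{\left(-1635,P \right)}\right) \left(1911311 - 1287104\right) = \left(513073 + \left(-8 + 557\right)\right) \left(1911311 - 1287104\right) = \left(513073 + 549\right) 624207 = 513622 \cdot 624207 = 320606447754$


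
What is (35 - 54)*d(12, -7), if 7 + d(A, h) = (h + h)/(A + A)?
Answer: 1729/12 ≈ 144.08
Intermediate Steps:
d(A, h) = -7 + h/A (d(A, h) = -7 + (h + h)/(A + A) = -7 + (2*h)/((2*A)) = -7 + (2*h)*(1/(2*A)) = -7 + h/A)
(35 - 54)*d(12, -7) = (35 - 54)*(-7 - 7/12) = -19*(-7 - 7*1/12) = -19*(-7 - 7/12) = -19*(-91/12) = 1729/12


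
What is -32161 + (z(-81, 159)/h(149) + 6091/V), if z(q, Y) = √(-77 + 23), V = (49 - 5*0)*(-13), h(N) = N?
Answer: -20492648/637 + 3*I*√6/149 ≈ -32171.0 + 0.049319*I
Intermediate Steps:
V = -637 (V = (49 + 0)*(-13) = 49*(-13) = -637)
z(q, Y) = 3*I*√6 (z(q, Y) = √(-54) = 3*I*√6)
-32161 + (z(-81, 159)/h(149) + 6091/V) = -32161 + ((3*I*√6)/149 + 6091/(-637)) = -32161 + ((3*I*√6)*(1/149) + 6091*(-1/637)) = -32161 + (3*I*√6/149 - 6091/637) = -32161 + (-6091/637 + 3*I*√6/149) = -20492648/637 + 3*I*√6/149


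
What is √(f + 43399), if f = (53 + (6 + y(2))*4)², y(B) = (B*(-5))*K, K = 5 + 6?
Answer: 8*√2737 ≈ 418.53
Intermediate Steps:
K = 11
y(B) = -55*B (y(B) = (B*(-5))*11 = -5*B*11 = -55*B)
f = 131769 (f = (53 + (6 - 55*2)*4)² = (53 + (6 - 110)*4)² = (53 - 104*4)² = (53 - 416)² = (-363)² = 131769)
√(f + 43399) = √(131769 + 43399) = √175168 = 8*√2737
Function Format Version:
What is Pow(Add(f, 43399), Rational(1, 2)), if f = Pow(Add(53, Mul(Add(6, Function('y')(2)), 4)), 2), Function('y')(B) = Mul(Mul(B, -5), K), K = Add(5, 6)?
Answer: Mul(8, Pow(2737, Rational(1, 2))) ≈ 418.53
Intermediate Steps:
K = 11
Function('y')(B) = Mul(-55, B) (Function('y')(B) = Mul(Mul(B, -5), 11) = Mul(Mul(-5, B), 11) = Mul(-55, B))
f = 131769 (f = Pow(Add(53, Mul(Add(6, Mul(-55, 2)), 4)), 2) = Pow(Add(53, Mul(Add(6, -110), 4)), 2) = Pow(Add(53, Mul(-104, 4)), 2) = Pow(Add(53, -416), 2) = Pow(-363, 2) = 131769)
Pow(Add(f, 43399), Rational(1, 2)) = Pow(Add(131769, 43399), Rational(1, 2)) = Pow(175168, Rational(1, 2)) = Mul(8, Pow(2737, Rational(1, 2)))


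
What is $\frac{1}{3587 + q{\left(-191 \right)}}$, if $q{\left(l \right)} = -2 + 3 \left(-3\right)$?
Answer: $\frac{1}{3576} \approx 0.00027964$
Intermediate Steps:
$q{\left(l \right)} = -11$ ($q{\left(l \right)} = -2 - 9 = -11$)
$\frac{1}{3587 + q{\left(-191 \right)}} = \frac{1}{3587 - 11} = \frac{1}{3576}$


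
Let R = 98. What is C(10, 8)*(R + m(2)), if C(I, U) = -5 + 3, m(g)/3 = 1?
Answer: -202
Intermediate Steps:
m(g) = 3 (m(g) = 3*1 = 3)
C(I, U) = -2
C(10, 8)*(R + m(2)) = -2*(98 + 3) = -2*101 = -202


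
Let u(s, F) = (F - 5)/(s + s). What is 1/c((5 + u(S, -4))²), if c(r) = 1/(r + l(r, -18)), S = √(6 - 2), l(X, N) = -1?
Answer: 105/16 ≈ 6.5625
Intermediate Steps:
S = 2 (S = √4 = 2)
u(s, F) = (-5 + F)/(2*s) (u(s, F) = (-5 + F)/((2*s)) = (-5 + F)*(1/(2*s)) = (-5 + F)/(2*s))
c(r) = 1/(-1 + r) (c(r) = 1/(r - 1) = 1/(-1 + r))
1/c((5 + u(S, -4))²) = 1/(1/(-1 + (5 + (½)*(-5 - 4)/2)²)) = 1/(1/(-1 + (5 + (½)*(½)*(-9))²)) = 1/(1/(-1 + (5 - 9/4)²)) = 1/(1/(-1 + (11/4)²)) = 1/(1/(-1 + 121/16)) = 1/(1/(105/16)) = 1/(16/105) = 105/16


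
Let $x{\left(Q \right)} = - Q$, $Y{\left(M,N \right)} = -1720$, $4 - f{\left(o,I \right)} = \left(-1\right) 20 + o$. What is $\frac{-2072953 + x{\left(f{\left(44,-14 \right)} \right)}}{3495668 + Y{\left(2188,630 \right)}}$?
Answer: $- \frac{2072933}{3493948} \approx -0.59329$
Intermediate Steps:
$f{\left(o,I \right)} = 24 - o$ ($f{\left(o,I \right)} = 4 - \left(\left(-1\right) 20 + o\right) = 4 - \left(-20 + o\right) = 24 - o$)
$\frac{-2072953 + x{\left(f{\left(44,-14 \right)} \right)}}{3495668 + Y{\left(2188,630 \right)}} = \frac{-2072953 - \left(24 - 44\right)}{3495668 - 1720} = \frac{-2072953 - \left(24 - 44\right)}{3493948} = \left(-2072953 - -20\right) \frac{1}{3493948} = \left(-2072953 + 20\right) \frac{1}{3493948} = \left(-2072933\right) \frac{1}{3493948} = - \frac{2072933}{3493948}$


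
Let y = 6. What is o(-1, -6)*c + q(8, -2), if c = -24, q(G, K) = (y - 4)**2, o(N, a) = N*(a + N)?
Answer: -164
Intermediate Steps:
o(N, a) = N*(N + a)
q(G, K) = 4 (q(G, K) = (6 - 4)**2 = 2**2 = 4)
o(-1, -6)*c + q(8, -2) = -(-1 - 6)*(-24) + 4 = -1*(-7)*(-24) + 4 = 7*(-24) + 4 = -168 + 4 = -164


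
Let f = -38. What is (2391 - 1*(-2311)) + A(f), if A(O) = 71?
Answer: 4773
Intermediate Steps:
(2391 - 1*(-2311)) + A(f) = (2391 - 1*(-2311)) + 71 = (2391 + 2311) + 71 = 4702 + 71 = 4773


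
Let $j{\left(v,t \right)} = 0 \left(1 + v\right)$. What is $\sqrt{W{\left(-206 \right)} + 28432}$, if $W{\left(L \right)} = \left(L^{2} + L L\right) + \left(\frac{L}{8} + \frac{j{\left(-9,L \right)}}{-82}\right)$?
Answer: $\frac{\sqrt{453113}}{2} \approx 336.57$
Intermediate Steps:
$j{\left(v,t \right)} = 0$
$W{\left(L \right)} = 2 L^{2} + \frac{L}{8}$ ($W{\left(L \right)} = \left(L^{2} + L L\right) + \left(\frac{L}{8} + \frac{0}{-82}\right) = \left(L^{2} + L^{2}\right) + \left(L \frac{1}{8} + 0 \left(- \frac{1}{82}\right)\right) = 2 L^{2} + \left(\frac{L}{8} + 0\right) = 2 L^{2} + \frac{L}{8}$)
$\sqrt{W{\left(-206 \right)} + 28432} = \sqrt{\frac{1}{8} \left(-206\right) \left(1 + 16 \left(-206\right)\right) + 28432} = \sqrt{\frac{1}{8} \left(-206\right) \left(1 - 3296\right) + 28432} = \sqrt{\frac{1}{8} \left(-206\right) \left(-3295\right) + 28432} = \sqrt{\frac{339385}{4} + 28432} = \sqrt{\frac{453113}{4}} = \frac{\sqrt{453113}}{2}$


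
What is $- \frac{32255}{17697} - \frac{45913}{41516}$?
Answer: $- \frac{2151620941}{734708652} \approx -2.9285$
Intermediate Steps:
$- \frac{32255}{17697} - \frac{45913}{41516} = - \frac{2151620941}{734708652}$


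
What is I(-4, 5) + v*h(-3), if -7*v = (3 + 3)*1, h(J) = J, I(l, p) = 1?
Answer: 25/7 ≈ 3.5714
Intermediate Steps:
v = -6/7 (v = -(3 + 3)/7 = -6/7 ≈ -0.85714)
I(-4, 5) + v*h(-3) = 1 - 6/7*(-3) = 1 + 18/7 = 25/7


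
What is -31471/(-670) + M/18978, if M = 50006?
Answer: 315380329/6357630 ≈ 49.607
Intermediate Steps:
-31471/(-670) + M/18978 = -31471/(-670) + 50006/18978 = -31471*(-1/670) + 50006*(1/18978) = 31471/670 + 25003/9489 = 315380329/6357630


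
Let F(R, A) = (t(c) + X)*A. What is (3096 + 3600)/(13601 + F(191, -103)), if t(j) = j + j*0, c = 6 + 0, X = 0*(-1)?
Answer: 6696/12983 ≈ 0.51575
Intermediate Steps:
X = 0
c = 6
t(j) = j (t(j) = j + 0 = j)
F(R, A) = 6*A (F(R, A) = (6 + 0)*A = 6*A)
(3096 + 3600)/(13601 + F(191, -103)) = (3096 + 3600)/(13601 + 6*(-103)) = 6696/(13601 - 618) = 6696/12983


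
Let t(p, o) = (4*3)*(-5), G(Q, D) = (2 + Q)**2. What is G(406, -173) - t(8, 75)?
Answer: 166524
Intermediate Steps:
t(p, o) = -60 (t(p, o) = 12*(-5) = -60)
G(406, -173) - t(8, 75) = (2 + 406)**2 - 1*(-60) = 408**2 + 60 = 166464 + 60 = 166524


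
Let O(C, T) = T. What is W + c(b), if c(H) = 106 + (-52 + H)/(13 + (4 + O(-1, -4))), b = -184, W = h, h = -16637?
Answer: -215139/13 ≈ -16549.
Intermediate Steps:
W = -16637
c(H) = 102 + H/13 (c(H) = 106 + (-52 + H)/(13 + (4 - 4)) = 106 + (-52 + H)/(13 + 0) = 106 + (-52 + H)/13 = 106 + (-52 + H)*(1/13) = 106 + (-4 + H/13) = 102 + H/13)
W + c(b) = -16637 + (102 + (1/13)*(-184)) = -16637 + (102 - 184/13) = -16637 + 1142/13 = -215139/13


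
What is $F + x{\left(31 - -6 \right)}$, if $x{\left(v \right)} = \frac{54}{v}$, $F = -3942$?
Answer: $- \frac{145800}{37} \approx -3940.5$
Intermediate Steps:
$F + x{\left(31 - -6 \right)} = -3942 + \frac{54}{31 - -6} = -3942 + \frac{54}{31 + 6} = -3942 + \frac{54}{37} = - \frac{145800}{37}$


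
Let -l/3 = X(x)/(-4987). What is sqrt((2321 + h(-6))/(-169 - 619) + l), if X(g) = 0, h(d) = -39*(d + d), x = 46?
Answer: I*sqrt(549433)/394 ≈ 1.8813*I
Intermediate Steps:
h(d) = -78*d
l = 0 (l = -0/(-4987) = -0*(-1)/4987 = -3*0 = 0)
sqrt((2321 + h(-6))/(-169 - 619) + l) = sqrt((2321 - 78*(-6))/(-169 - 619) + 0) = sqrt((2321 + 468)/(-788) + 0) = sqrt(2789*(-1/788) + 0) = sqrt(-2789/788 + 0) = sqrt(-2789/788) = I*sqrt(549433)/394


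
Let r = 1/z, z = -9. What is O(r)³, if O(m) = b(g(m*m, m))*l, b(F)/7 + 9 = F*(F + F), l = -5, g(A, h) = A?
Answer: 8826685343651286125/282429536481 ≈ 3.1253e+7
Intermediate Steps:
b(F) = -63 + 14*F² (b(F) = -63 + 7*(F*(F + F)) = -63 + 7*(F*(2*F)) = -63 + 7*(2*F²) = -63 + 14*F²)
r = -⅑ (r = 1/(-9) = -⅑ ≈ -0.11111)
O(m) = 315 - 70*m⁴ (O(m) = (-63 + 14*(m*m)²)*(-5) = (-63 + 14*(m²)²)*(-5) = (-63 + 14*m⁴)*(-5) = 315 - 70*m⁴)
O(r)³ = (315 - 70*(-⅑)⁴)³ = (315 - 70*1/6561)³ = (315 - 70/6561)³ = (2066645/6561)³ = 8826685343651286125/282429536481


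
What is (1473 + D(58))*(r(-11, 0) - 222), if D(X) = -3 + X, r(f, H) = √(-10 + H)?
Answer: -339216 + 1528*I*√10 ≈ -3.3922e+5 + 4832.0*I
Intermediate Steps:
(1473 + D(58))*(r(-11, 0) - 222) = (1473 + (-3 + 58))*(√(-10 + 0) - 222) = (1473 + 55)*(√(-10) - 222) = 1528*(I*√10 - 222) = 1528*(-222 + I*√10) = -339216 + 1528*I*√10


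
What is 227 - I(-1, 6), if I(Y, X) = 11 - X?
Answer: 222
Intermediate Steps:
227 - I(-1, 6) = 227 - (11 - 1*6) = 227 - (11 - 6) = 227 - 1*5 = 227 - 5 = 222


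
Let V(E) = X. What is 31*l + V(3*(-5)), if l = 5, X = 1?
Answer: 156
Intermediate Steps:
V(E) = 1
31*l + V(3*(-5)) = 31*5 + 1 = 155 + 1 = 156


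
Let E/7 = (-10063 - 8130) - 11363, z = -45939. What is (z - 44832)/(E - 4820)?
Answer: 90771/211712 ≈ 0.42875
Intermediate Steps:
E = -206892 (E = 7*((-10063 - 8130) - 11363) = 7*(-18193 - 11363) = 7*(-29556) = -206892)
(z - 44832)/(E - 4820) = (-45939 - 44832)/(-206892 - 4820) = -90771/(-211712) = -90771*(-1/211712) = 90771/211712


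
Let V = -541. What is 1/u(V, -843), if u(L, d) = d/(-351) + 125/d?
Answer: 32877/74086 ≈ 0.44377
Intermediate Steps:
u(L, d) = 125/d - d/351 (u(L, d) = d*(-1/351) + 125/d = -d/351 + 125/d = 125/d - d/351)
1/u(V, -843) = 1/(125/(-843) - 1/351*(-843)) = 1/(125*(-1/843) + 281/117) = 1/(-125/843 + 281/117) = 1/(74086/32877) = 32877/74086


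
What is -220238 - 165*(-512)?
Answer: -135758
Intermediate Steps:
-220238 - 165*(-512) = -220238 + 84480 = -135758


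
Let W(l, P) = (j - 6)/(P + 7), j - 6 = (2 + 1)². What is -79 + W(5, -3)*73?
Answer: 341/4 ≈ 85.250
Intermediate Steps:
j = 15 (j = 6 + (2 + 1)² = 6 + 3² = 6 + 9 = 15)
W(l, P) = 9/(7 + P) (W(l, P) = (15 - 6)/(P + 7) = 9/(7 + P))
-79 + W(5, -3)*73 = -79 + (9/(7 - 3))*73 = -79 + (9/4)*73 = -79 + 657/4 = 341/4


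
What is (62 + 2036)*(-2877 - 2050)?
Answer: -10336846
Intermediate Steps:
(62 + 2036)*(-2877 - 2050) = 2098*(-4927) = -10336846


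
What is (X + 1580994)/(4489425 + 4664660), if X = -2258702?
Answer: -677708/9154085 ≈ -0.074033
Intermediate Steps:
(X + 1580994)/(4489425 + 4664660) = (-2258702 + 1580994)/(4489425 + 4664660) = -677708/9154085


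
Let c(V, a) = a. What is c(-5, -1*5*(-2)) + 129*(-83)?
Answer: -10697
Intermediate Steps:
c(-5, -1*5*(-2)) + 129*(-83) = -1*5*(-2) + 129*(-83) = -5*(-2) - 10707 = 10 - 10707 = -10697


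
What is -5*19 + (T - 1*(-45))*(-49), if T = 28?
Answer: -3672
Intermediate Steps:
-5*19 + (T - 1*(-45))*(-49) = -5*19 + (28 - 1*(-45))*(-49) = -95 + (28 + 45)*(-49) = -95 + 73*(-49) = -95 - 3577 = -3672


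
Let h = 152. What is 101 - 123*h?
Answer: -18595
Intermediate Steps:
101 - 123*h = 101 - 123*152 = 101 - 18696 = -18595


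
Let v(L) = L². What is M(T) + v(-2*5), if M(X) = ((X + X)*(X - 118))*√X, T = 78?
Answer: 100 - 6240*√78 ≈ -55010.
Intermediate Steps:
M(X) = 2*X^(3/2)*(-118 + X) (M(X) = ((2*X)*(-118 + X))*√X = (2*X*(-118 + X))*√X = 2*X^(3/2)*(-118 + X))
M(T) + v(-2*5) = 2*78^(3/2)*(-118 + 78) + (-2*5)² = 2*(78*√78)*(-40) + (-10)² = -6240*√78 + 100 = 100 - 6240*√78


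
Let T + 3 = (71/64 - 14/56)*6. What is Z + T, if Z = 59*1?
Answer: 1957/32 ≈ 61.156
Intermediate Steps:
T = 69/32 (T = -3 + (71/64 - 14/56)*6 = -3 + (71*(1/64) - 14*1/56)*6 = -3 + (71/64 - 1/4)*6 = -3 + (55/64)*6 = -3 + 165/32 = 69/32 ≈ 2.1563)
Z = 59
Z + T = 59 + 69/32 = 1957/32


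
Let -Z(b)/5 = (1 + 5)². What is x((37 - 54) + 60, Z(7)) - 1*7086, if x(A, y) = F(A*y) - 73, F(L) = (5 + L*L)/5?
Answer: 11974362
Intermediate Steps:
Z(b) = -180 (Z(b) = -5*(1 + 5)² = -5*6² = -5*36 = -180)
F(L) = 1 + L²/5 (F(L) = (5 + L²)*(⅕) = 1 + L²/5)
x(A, y) = -72 + A²*y²/5 (x(A, y) = (1 + (A*y)²/5) - 73 = (1 + (A²*y²)/5) - 73 = (1 + A²*y²/5) - 73 = -72 + A²*y²/5)
x((37 - 54) + 60, Z(7)) - 1*7086 = (-72 + (⅕)*((37 - 54) + 60)²*(-180)²) - 1*7086 = (-72 + (⅕)*(-17 + 60)²*32400) - 7086 = (-72 + (⅕)*43²*32400) - 7086 = (-72 + (⅕)*1849*32400) - 7086 = (-72 + 11981520) - 7086 = 11981448 - 7086 = 11974362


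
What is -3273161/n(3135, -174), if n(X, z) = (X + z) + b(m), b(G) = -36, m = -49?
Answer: -3273161/2925 ≈ -1119.0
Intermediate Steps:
n(X, z) = -36 + X + z (n(X, z) = (X + z) - 36 = -36 + X + z)
-3273161/n(3135, -174) = -3273161/(-36 + 3135 - 174) = -3273161/2925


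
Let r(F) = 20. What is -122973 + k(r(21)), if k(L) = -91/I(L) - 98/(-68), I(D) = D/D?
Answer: -4184127/34 ≈ -1.2306e+5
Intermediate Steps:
I(D) = 1
k(L) = -3045/34 (k(L) = -91/1 - 98/(-68) = -91*1 - 98*(-1/68) = -91 + 49/34 = -3045/34)
-122973 + k(r(21)) = -122973 - 3045/34 = -4184127/34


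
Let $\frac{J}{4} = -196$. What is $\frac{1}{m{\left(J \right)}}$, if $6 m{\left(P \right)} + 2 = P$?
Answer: $- \frac{1}{131} \approx -0.0076336$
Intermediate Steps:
$J = -784$ ($J = 4 \left(-196\right) = -784$)
$m{\left(P \right)} = - \frac{1}{3} + \frac{P}{6}$
$\frac{1}{m{\left(J \right)}} = \frac{1}{- \frac{1}{3} + \frac{1}{6} \left(-784\right)} = \frac{1}{- \frac{1}{3} - \frac{392}{3}} = \frac{1}{-131} = - \frac{1}{131}$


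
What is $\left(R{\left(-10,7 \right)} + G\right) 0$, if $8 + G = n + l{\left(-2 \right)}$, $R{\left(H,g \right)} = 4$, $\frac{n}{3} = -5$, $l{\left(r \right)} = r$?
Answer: $0$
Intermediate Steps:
$n = -15$ ($n = 3 \left(-5\right) = -15$)
$G = -25$ ($G = -8 - 17 = -25$)
$\left(R{\left(-10,7 \right)} + G\right) 0 = \left(4 - 25\right) 0 = \left(-21\right) 0 = 0$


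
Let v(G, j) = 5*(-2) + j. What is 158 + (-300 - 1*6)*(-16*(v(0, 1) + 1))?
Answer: -39010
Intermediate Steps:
v(G, j) = -10 + j
158 + (-300 - 1*6)*(-16*(v(0, 1) + 1)) = 158 + (-300 - 1*6)*(-16*((-10 + 1) + 1)) = 158 + (-300 - 6)*(-16*(-9 + 1)) = 158 - (-4896)*(-8) = 158 - 306*128 = 158 - 39168 = -39010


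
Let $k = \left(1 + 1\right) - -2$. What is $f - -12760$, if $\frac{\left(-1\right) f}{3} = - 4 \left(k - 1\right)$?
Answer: $12796$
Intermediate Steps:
$k = 4$ ($k = 2 + 2 = 4$)
$f = 36$ ($f = - 3 \left(- 4 \left(4 - 1\right)\right) = - 3 \left(\left(-4\right) 3\right) = \left(-3\right) \left(-12\right) = 36$)
$f - -12760 = 36 - -12760 = 36 + 12760 = 12796$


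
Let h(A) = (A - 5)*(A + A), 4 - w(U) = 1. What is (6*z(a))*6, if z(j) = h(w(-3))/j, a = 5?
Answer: -432/5 ≈ -86.400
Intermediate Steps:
w(U) = 3 (w(U) = 4 - 1*1 = 4 - 1 = 3)
h(A) = 2*A*(-5 + A) (h(A) = (-5 + A)*(2*A) = 2*A*(-5 + A))
z(j) = -12/j (z(j) = (2*3*(-5 + 3))/j = (2*3*(-2))/j = -12/j)
(6*z(a))*6 = (6*(-12/5))*6 = -72/5*6 = -432/5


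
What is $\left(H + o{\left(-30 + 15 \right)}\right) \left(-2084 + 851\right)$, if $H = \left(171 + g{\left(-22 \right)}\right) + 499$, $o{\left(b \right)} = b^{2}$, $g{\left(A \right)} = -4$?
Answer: $-1098603$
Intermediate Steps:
$H = 666$ ($H = \left(171 - 4\right) + 499 = 167 + 499 = 666$)
$\left(H + o{\left(-30 + 15 \right)}\right) \left(-2084 + 851\right) = \left(666 + \left(-30 + 15\right)^{2}\right) \left(-2084 + 851\right) = \left(666 + \left(-15\right)^{2}\right) \left(-1233\right) = \left(666 + 225\right) \left(-1233\right) = 891 \left(-1233\right) = -1098603$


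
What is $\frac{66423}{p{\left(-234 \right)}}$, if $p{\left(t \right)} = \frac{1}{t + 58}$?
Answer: $-11690448$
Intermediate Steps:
$p{\left(t \right)} = \frac{1}{58 + t}$
$\frac{66423}{p{\left(-234 \right)}} = \frac{66423}{\frac{1}{58 - 234}} = \frac{66423}{\frac{1}{-176}} = \frac{66423}{- \frac{1}{176}} = 66423 \left(-176\right) = -11690448$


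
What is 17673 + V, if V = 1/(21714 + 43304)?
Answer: 1149063115/65018 ≈ 17673.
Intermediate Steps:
V = 1/65018 ≈ 1.5380e-5
17673 + V = 17673 + 1/65018 = 1149063115/65018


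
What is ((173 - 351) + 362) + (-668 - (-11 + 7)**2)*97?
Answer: -66164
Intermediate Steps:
((173 - 351) + 362) + (-668 - (-11 + 7)**2)*97 = (-178 + 362) + (-668 - 1*(-4)**2)*97 = 184 + (-668 - 1*16)*97 = 184 + (-668 - 16)*97 = 184 - 684*97 = 184 - 66348 = -66164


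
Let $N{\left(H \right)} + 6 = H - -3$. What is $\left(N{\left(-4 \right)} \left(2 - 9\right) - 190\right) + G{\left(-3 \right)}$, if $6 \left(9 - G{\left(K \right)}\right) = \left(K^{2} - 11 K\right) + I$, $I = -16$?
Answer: $- \frac{409}{3} \approx -136.33$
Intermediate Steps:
$N{\left(H \right)} = -3 + H$ ($N{\left(H \right)} = -6 + \left(H - -3\right) = -6 + \left(H + 3\right) = -6 + \left(3 + H\right) = -3 + H$)
$G{\left(K \right)} = \frac{35}{3} - \frac{K^{2}}{6} + \frac{11 K}{6}$ ($G{\left(K \right)} = 9 - \frac{\left(K^{2} - 11 K\right) - 16}{6} = 9 - \frac{-16 + K^{2} - 11 K}{6} = 9 + \left(\frac{8}{3} - \frac{K^{2}}{6} + \frac{11 K}{6}\right) = \frac{35}{3} - \frac{K^{2}}{6} + \frac{11 K}{6}$)
$\left(N{\left(-4 \right)} \left(2 - 9\right) - 190\right) + G{\left(-3 \right)} = \left(\left(-3 - 4\right) \left(2 - 9\right) - 190\right) + \left(\frac{35}{3} - \frac{\left(-3\right)^{2}}{6} + \frac{11}{6} \left(-3\right)\right) = \left(\left(-7\right) \left(-7\right) - 190\right) - - \frac{14}{3} = \left(49 - 190\right) - - \frac{14}{3} = -141 + \frac{14}{3} = - \frac{409}{3}$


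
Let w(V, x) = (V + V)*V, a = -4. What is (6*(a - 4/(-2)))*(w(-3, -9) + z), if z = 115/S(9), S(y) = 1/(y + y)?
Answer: -25056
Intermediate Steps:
S(y) = 1/(2*y)
w(V, x) = 2*V² (w(V, x) = (2*V)*V = 2*V²)
z = 2070 (z = 115/(((½)/9)) = 115/(((½)*(⅑))) = 115/(1/18) = 115*18 = 2070)
(6*(a - 4/(-2)))*(w(-3, -9) + z) = (6*(-4 - 4/(-2)))*(2*(-3)² + 2070) = (6*(-4 - 4*(-½)))*(2*9 + 2070) = (6*(-4 + 2))*(18 + 2070) = (6*(-2))*2088 = -12*2088 = -25056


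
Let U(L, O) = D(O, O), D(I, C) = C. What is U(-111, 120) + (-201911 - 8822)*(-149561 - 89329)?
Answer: 50342006490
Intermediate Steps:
U(L, O) = O
U(-111, 120) + (-201911 - 8822)*(-149561 - 89329) = 120 + (-201911 - 8822)*(-149561 - 89329) = 120 - 210733*(-238890) = 120 + 50342006370 = 50342006490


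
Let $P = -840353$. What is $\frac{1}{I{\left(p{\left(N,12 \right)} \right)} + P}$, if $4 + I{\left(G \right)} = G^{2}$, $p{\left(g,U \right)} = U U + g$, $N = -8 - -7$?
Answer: $- \frac{1}{819908} \approx -1.2196 \cdot 10^{-6}$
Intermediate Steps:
$N = -1$ ($N = -8 + 7 = -1$)
$p{\left(g,U \right)} = g + U^{2}$ ($p{\left(g,U \right)} = U^{2} + g = g + U^{2}$)
$I{\left(G \right)} = -4 + G^{2}$
$\frac{1}{I{\left(p{\left(N,12 \right)} \right)} + P} = \frac{1}{\left(-4 + \left(-1 + 12^{2}\right)^{2}\right) - 840353} = \frac{1}{\left(-4 + \left(-1 + 144\right)^{2}\right) - 840353} = \frac{1}{\left(-4 + 143^{2}\right) - 840353} = \frac{1}{\left(-4 + 20449\right) - 840353} = \frac{1}{20445 - 840353} = \frac{1}{-819908} = - \frac{1}{819908}$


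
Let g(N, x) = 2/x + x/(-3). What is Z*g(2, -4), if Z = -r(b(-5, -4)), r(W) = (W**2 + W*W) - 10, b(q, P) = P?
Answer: -55/3 ≈ -18.333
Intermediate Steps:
r(W) = -10 + 2*W**2 (r(W) = (W**2 + W**2) - 10 = 2*W**2 - 10 = -10 + 2*W**2)
Z = -22 (Z = -(-10 + 2*(-4)**2) = -(-10 + 2*16) = -(-10 + 32) = -1*22 = -22)
g(N, x) = 2/x - x/3 (g(N, x) = 2/x + x*(-1/3) = 2/x - x/3)
Z*g(2, -4) = -22*(2/(-4) - 1/3*(-4)) = -22*(2*(-1/4) + 4/3) = -22*(-1/2 + 4/3) = -22*5/6 = -55/3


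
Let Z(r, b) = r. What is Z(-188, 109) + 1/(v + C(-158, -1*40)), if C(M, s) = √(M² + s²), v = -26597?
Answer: -132986309457/707373845 - 2*√6641/707373845 ≈ -188.00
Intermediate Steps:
Z(-188, 109) + 1/(v + C(-158, -1*40)) = -188 + 1/(-26597 + √((-158)² + (-1*40)²)) = -188 + 1/(-26597 + √(24964 + (-40)²)) = -188 + 1/(-26597 + √(24964 + 1600)) = -188 + 1/(-26597 + √26564) = -188 + 1/(-26597 + 2*√6641)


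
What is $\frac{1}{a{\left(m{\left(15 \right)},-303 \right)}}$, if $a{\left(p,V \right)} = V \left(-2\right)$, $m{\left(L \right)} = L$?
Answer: $\frac{1}{606} \approx 0.0016502$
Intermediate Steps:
$a{\left(p,V \right)} = - 2 V$
$\frac{1}{a{\left(m{\left(15 \right)},-303 \right)}} = \frac{1}{\left(-2\right) \left(-303\right)} = \frac{1}{606}$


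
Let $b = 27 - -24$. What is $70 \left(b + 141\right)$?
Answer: $13440$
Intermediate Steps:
$b = 51$ ($b = 27 + 24 = 51$)
$70 \left(b + 141\right) = 70 \left(51 + 141\right) = 70 \cdot 192 = 13440$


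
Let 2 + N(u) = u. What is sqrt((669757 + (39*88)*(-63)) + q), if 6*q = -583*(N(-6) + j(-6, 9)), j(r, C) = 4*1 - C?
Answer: 5*sqrt(654918)/6 ≈ 674.39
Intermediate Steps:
N(u) = -2 + u
j(r, C) = 4 - C
q = 7579/6 (q = (-583*((-2 - 6) + (4 - 1*9)))/6 = (-583*(-8 + (4 - 9)))/6 = (-583*(-8 - 5))/6 = (-583*(-13))/6 = (1/6)*7579 = 7579/6 ≈ 1263.2)
sqrt((669757 + (39*88)*(-63)) + q) = sqrt((669757 + (39*88)*(-63)) + 7579/6) = sqrt((669757 + 3432*(-63)) + 7579/6) = sqrt((669757 - 216216) + 7579/6) = sqrt(453541 + 7579/6) = sqrt(2728825/6) = 5*sqrt(654918)/6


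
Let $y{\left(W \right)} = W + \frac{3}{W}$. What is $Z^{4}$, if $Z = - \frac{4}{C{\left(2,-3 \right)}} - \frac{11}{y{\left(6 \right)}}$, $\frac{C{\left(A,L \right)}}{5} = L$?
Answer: $\frac{5972816656}{1445900625} \approx 4.1309$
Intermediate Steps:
$C{\left(A,L \right)} = 5 L$
$Z = - \frac{278}{195}$ ($Z = - \frac{4}{5 \left(-3\right)} - \frac{11}{6 + \frac{3}{6}} = - \frac{4}{-15} - \frac{11}{6 + 3 \cdot \frac{1}{6}} = \left(-4\right) \left(- \frac{1}{15}\right) - \frac{11}{6 + \frac{1}{2}} = \frac{4}{15} - \frac{11}{\frac{13}{2}} = \frac{4}{15} - \frac{22}{13} = - \frac{278}{195} \approx -1.4256$)
$Z^{4} = \left(- \frac{278}{195}\right)^{4} = \frac{5972816656}{1445900625}$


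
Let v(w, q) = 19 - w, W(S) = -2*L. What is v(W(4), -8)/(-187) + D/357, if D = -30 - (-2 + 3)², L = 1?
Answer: -46/231 ≈ -0.19913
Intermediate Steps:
W(S) = -2 (W(S) = -2*1 = -2)
D = -31 (D = -30 - 1*1² = -30 - 1*1 = -30 - 1 = -31)
v(W(4), -8)/(-187) + D/357 = (19 - 1*(-2))/(-187) - 31/357 = (19 + 2)*(-1/187) - 31*1/357 = 21*(-1/187) - 31/357 = -21/187 - 31/357 = -46/231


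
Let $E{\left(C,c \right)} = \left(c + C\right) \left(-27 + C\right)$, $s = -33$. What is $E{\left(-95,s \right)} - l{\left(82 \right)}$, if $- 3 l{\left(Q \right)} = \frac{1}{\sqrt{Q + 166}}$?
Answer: $15616 + \frac{\sqrt{62}}{372} \approx 15616.0$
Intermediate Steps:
$l{\left(Q \right)} = - \frac{1}{3 \sqrt{166 + Q}}$ ($l{\left(Q \right)} = - \frac{1}{3 \sqrt{Q + 166}} = - \frac{1}{3 \sqrt{166 + Q}}$)
$E{\left(C,c \right)} = \left(-27 + C\right) \left(C + c\right)$ ($E{\left(C,c \right)} = \left(C + c\right) \left(-27 + C\right) = \left(-27 + C\right) \left(C + c\right)$)
$E{\left(-95,s \right)} - l{\left(82 \right)} = \left(\left(-95\right)^{2} - -2565 - -891 - -3135\right) - - \frac{1}{3 \sqrt{166 + 82}} = \left(9025 + 2565 + 891 + 3135\right) - - \frac{1}{3 \cdot 2 \sqrt{62}} = 15616 - - \frac{\frac{1}{124} \sqrt{62}}{3} = 15616 - - \frac{\sqrt{62}}{372} = 15616 + \frac{\sqrt{62}}{372}$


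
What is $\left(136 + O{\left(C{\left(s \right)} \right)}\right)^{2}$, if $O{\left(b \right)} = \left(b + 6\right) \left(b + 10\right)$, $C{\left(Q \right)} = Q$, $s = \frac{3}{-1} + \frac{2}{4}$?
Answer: $\frac{421201}{16} \approx 26325.0$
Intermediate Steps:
$s = - \frac{5}{2}$ ($s = 3 \left(-1\right) + 2 \cdot \frac{1}{4} = -3 + \frac{1}{2} = - \frac{5}{2} \approx -2.5$)
$O{\left(b \right)} = \left(6 + b\right) \left(10 + b\right)$
$\left(136 + O{\left(C{\left(s \right)} \right)}\right)^{2} = \left(136 + \left(60 + \left(- \frac{5}{2}\right)^{2} + 16 \left(- \frac{5}{2}\right)\right)\right)^{2} = \left(136 + \left(60 + \frac{25}{4} - 40\right)\right)^{2} = \left(136 + \frac{105}{4}\right)^{2} = \left(\frac{649}{4}\right)^{2} = \frac{421201}{16}$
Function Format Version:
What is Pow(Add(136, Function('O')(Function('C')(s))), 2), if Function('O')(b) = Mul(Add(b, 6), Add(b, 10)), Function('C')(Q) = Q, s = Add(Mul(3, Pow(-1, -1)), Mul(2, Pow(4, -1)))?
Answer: Rational(421201, 16) ≈ 26325.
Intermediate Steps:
s = Rational(-5, 2) (s = Add(Mul(3, -1), Mul(2, Rational(1, 4))) = Add(-3, Rational(1, 2)) = Rational(-5, 2) ≈ -2.5000)
Function('O')(b) = Mul(Add(6, b), Add(10, b))
Pow(Add(136, Function('O')(Function('C')(s))), 2) = Pow(Add(136, Add(60, Pow(Rational(-5, 2), 2), Mul(16, Rational(-5, 2)))), 2) = Pow(Add(136, Add(60, Rational(25, 4), -40)), 2) = Pow(Add(136, Rational(105, 4)), 2) = Pow(Rational(649, 4), 2) = Rational(421201, 16)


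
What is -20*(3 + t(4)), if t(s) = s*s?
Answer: -380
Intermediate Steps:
t(s) = s²
-20*(3 + t(4)) = -20*(3 + 4²) = -20*(3 + 16) = -20*19 = -380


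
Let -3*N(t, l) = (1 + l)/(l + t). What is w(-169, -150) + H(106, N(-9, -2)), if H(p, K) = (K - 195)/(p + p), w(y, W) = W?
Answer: -263959/1749 ≈ -150.92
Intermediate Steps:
N(t, l) = -(1 + l)/(3*(l + t))
H(p, K) = (-195 + K)/(2*p) (H(p, K) = (-195 + K)/((2*p)) = (-195 + K)*(1/(2*p)) = (-195 + K)/(2*p))
w(-169, -150) + H(106, N(-9, -2)) = -150 + (½)*(-195 + (-1 - 1*(-2))/(3*(-2 - 9)))/106 = -150 + (½)*(1/106)*(-195 + (⅓)*(-1 + 2)/(-11)) = -150 + (½)*(1/106)*(-195 + (⅓)*(-1/11)*1) = -150 + (½)*(1/106)*(-195 - 1/33) = -150 + (½)*(1/106)*(-6436/33) = -150 - 1609/1749 = -263959/1749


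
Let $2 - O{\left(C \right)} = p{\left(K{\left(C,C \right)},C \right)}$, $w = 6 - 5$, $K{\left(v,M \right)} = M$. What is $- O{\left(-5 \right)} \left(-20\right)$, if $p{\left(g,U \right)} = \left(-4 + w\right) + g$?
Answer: $200$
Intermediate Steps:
$w = 1$
$p{\left(g,U \right)} = -3 + g$ ($p{\left(g,U \right)} = \left(-4 + 1\right) + g = -3 + g$)
$O{\left(C \right)} = 5 - C$ ($O{\left(C \right)} = 2 - \left(-3 + C\right) = 5 - C$)
$- O{\left(-5 \right)} \left(-20\right) = - (5 - -5) \left(-20\right) = - (5 + 5) \left(-20\right) = \left(-1\right) 10 \left(-20\right) = \left(-10\right) \left(-20\right) = 200$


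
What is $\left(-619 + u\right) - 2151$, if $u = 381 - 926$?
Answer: $-3315$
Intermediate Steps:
$u = -545$ ($u = 381 - 926 = -545$)
$\left(-619 + u\right) - 2151 = \left(-619 - 545\right) - 2151 = -1164 - 2151 = -3315$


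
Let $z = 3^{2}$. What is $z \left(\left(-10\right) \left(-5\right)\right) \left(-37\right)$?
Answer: $-16650$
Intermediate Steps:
$z = 9$
$z \left(\left(-10\right) \left(-5\right)\right) \left(-37\right) = 9 \left(\left(-10\right) \left(-5\right)\right) \left(-37\right) = 9 \cdot 50 \left(-37\right) = 450 \left(-37\right) = -16650$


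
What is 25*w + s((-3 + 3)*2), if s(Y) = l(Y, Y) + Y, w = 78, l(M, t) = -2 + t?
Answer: 1948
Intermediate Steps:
s(Y) = -2 + 2*Y (s(Y) = (-2 + Y) + Y = -2 + 2*Y)
25*w + s((-3 + 3)*2) = 25*78 + (-2 + 2*((-3 + 3)*2)) = 1950 + (-2 + 2*(0*2)) = 1950 + (-2 + 2*0) = 1950 + (-2 + 0) = 1950 - 2 = 1948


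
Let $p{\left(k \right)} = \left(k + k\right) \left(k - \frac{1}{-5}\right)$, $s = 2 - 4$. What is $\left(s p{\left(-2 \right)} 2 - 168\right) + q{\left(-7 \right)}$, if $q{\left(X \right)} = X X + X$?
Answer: $- \frac{774}{5} \approx -154.8$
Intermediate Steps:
$s = -2$ ($s = 2 - 4 = -2$)
$p{\left(k \right)} = 2 k \left(\frac{1}{5} + k\right)$ ($p{\left(k \right)} = 2 k \left(k - - \frac{1}{5}\right) = 2 k \left(k + \frac{1}{5}\right) = 2 k \left(\frac{1}{5} + k\right)$)
$q{\left(X \right)} = X + X^{2}$ ($q{\left(X \right)} = X^{2} + X = X + X^{2}$)
$\left(s p{\left(-2 \right)} 2 - 168\right) + q{\left(-7 \right)} = \left(- 2 \cdot \frac{2}{5} \left(-2\right) \left(1 + 5 \left(-2\right)\right) 2 - 168\right) - 7 \left(1 - 7\right) = \left(- 2 \cdot \frac{2}{5} \left(-2\right) \left(1 - 10\right) 2 - 168\right) - -42 = \left(- 2 \cdot \frac{2}{5} \left(-2\right) \left(-9\right) 2 - 168\right) + 42 = \left(\left(-2\right) \frac{36}{5} \cdot 2 - 168\right) + 42 = \left(\left(- \frac{72}{5}\right) 2 - 168\right) + 42 = \left(- \frac{144}{5} - 168\right) + 42 = - \frac{984}{5} + 42 = - \frac{774}{5}$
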